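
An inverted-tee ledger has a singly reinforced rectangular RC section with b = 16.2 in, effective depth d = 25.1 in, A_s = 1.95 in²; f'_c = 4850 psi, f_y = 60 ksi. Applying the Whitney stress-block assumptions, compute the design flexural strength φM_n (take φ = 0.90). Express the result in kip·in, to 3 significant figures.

φM_n ≈ 2550 kip·in

T = A_s f_y = 1.95 × 60 = 117 kips.
a = T/(0.85 f'_c b) = 117/(0.85 × 4.85 × 16.2) = 1.752 in.
M_n = T(d − a/2) = 117 × (25.1 − 0.876) = 2834.2 kip·in.
φM_n = 0.90 × 2834.2 = 2550.8 kip·in.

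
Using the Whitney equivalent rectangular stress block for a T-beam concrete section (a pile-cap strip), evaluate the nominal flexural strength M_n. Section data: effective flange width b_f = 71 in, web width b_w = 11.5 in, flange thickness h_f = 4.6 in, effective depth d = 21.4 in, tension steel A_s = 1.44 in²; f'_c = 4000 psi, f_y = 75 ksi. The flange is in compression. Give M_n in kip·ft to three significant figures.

M_n ≈ 191 kip·ft

Tension: T = A_s f_y = 1.44 × 75 = 108 kips.
Try a within the flange: a = T/(0.85 f'_c b_f) = 108/(0.85 × 4 × 71) = 0.447 in.
Since a = 0.447 ≤ h_f = 4.6 in, the stress block lies entirely in the flange; analyse as a rectangular beam of width b_f.
M_n = T(d − a/2) = 108 × (21.4 − 0.2235) = 2287.1 kip·in.
M_n = 2287.1/12 = 190.59 kip·ft.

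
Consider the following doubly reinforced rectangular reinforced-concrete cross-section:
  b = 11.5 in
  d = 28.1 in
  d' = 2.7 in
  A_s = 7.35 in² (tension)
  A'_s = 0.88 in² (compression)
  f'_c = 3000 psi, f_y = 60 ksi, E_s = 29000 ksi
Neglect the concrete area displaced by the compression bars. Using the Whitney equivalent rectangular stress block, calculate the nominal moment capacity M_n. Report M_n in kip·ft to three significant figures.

Assume both steels yield.
a = (A_s − A'_s) f_y/(0.85 f'_c b) = (7.35 − 0.88) × 60/(0.85 × 3 × 11.5) = 13.238 in.
c = a/β₁ = 13.238/0.85 = 15.574 in; ε'_s = 0.003(c − d')/c = 0.0025 ≥ ε_y = 0.0021, so the compression steel yields.
M_n = (A_s − A'_s) f_y (d − a/2) + A'_s f_y (d − d') = 388.2 × (28.1 − 6.619) + 52.8 × (28.1 − 2.7) = 8338.9 + 1341.1 = 9680.0 kip·in = 9680.0/12 = 806.67 kip·ft.

M_n ≈ 807 kip·ft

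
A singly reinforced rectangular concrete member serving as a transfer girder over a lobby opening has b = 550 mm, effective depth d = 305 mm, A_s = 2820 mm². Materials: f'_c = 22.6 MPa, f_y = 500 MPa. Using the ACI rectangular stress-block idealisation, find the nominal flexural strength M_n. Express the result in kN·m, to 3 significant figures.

M_n ≈ 336 kN·m

T = A_s f_y = 2820 × 500 = 1410000 N = 1410 kN.
From C = T: a = T/(0.85 f'_c b) = 1410000/(0.85 × 22.6 × 550) = 133.45 mm.
M_n = T(d − a/2) = 1410 kN × (305 − 66.725) mm = 335.97 kN·m.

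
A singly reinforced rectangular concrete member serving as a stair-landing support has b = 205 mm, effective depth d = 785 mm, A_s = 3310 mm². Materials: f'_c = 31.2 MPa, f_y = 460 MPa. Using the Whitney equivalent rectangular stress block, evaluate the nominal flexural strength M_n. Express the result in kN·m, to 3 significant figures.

M_n ≈ 982 kN·m

T = A_s f_y = 3310 × 460 = 1522600 N = 1522.6 kN.
From C = T: a = T/(0.85 f'_c b) = 1522600/(0.85 × 31.2 × 205) = 280.06 mm.
M_n = T(d − a/2) = 1522.6 kN × (785 − 140.03) mm = 982.03 kN·m.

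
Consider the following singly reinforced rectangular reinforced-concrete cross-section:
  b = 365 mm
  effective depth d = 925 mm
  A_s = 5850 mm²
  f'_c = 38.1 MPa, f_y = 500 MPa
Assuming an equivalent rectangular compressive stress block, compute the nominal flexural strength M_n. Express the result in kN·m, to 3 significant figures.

T = A_s f_y = 5850 × 500 = 2925000 N = 2925 kN.
From C = T: a = T/(0.85 f'_c b) = 2925000/(0.85 × 38.1 × 365) = 247.45 mm.
M_n = T(d − a/2) = 2925 kN × (925 − 123.725) mm = 2343.73 kN·m.

M_n ≈ 2340 kN·m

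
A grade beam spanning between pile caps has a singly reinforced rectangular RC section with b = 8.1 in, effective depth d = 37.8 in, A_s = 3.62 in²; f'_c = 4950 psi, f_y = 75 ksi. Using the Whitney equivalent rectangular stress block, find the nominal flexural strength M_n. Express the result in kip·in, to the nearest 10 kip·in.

T = A_s f_y = 3.62 × 75 = 271.5 kips.
a = T/(0.85 f'_c b) = 271.5/(0.85 × 4.95 × 8.1) = 7.966 in.
M_n = T(d − a/2) = 271.5 × (37.8 − 3.983) = 9181.3 kip·in.

M_n ≈ 9180 kip·in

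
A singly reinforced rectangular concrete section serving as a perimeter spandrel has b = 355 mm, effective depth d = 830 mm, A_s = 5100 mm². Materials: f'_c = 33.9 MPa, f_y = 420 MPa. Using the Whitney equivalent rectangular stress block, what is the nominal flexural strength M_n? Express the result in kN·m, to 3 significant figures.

T = A_s f_y = 5100 × 420 = 2142000 N = 2142 kN.
From C = T: a = T/(0.85 f'_c b) = 2142000/(0.85 × 33.9 × 355) = 209.40 mm.
M_n = T(d − a/2) = 2142 kN × (830 − 104.7) mm = 1553.59 kN·m.

M_n ≈ 1550 kN·m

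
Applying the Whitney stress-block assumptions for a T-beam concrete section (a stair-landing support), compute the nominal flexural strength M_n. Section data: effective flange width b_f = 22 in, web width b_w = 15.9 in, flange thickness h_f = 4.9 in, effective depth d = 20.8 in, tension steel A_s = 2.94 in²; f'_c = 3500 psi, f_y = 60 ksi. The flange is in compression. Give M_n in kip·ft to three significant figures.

Tension: T = A_s f_y = 2.94 × 60 = 176.4 kips.
Try a within the flange: a = T/(0.85 f'_c b_f) = 176.4/(0.85 × 3.5 × 22) = 2.695 in.
Since a = 2.695 ≤ h_f = 4.9 in, the stress block lies entirely in the flange; analyse as a rectangular beam of width b_f.
M_n = T(d − a/2) = 176.4 × (20.8 − 1.3475) = 3431.4 kip·in.
M_n = 3431.4/12 = 285.95 kip·ft.

M_n ≈ 286 kip·ft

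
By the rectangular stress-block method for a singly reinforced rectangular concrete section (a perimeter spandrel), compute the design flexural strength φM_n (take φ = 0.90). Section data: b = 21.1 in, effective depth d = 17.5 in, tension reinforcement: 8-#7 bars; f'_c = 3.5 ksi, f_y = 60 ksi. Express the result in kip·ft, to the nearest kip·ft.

φM_n ≈ 328 kip·ft

A_s = 8 × 0.6 = 4.8 in².
T = A_s f_y = 4.8 × 60 = 288 kips.
a = T/(0.85 f'_c b) = 288/(0.85 × 3.5 × 21.1) = 4.588 in.
M_n = T(d − a/2) = 288 × (17.5 − 2.294) = 4379.3 kip·in = 4379.3/12 = 364.94 kip·ft.
φM_n = 0.90 × 364.94 = 328.45 kip·ft.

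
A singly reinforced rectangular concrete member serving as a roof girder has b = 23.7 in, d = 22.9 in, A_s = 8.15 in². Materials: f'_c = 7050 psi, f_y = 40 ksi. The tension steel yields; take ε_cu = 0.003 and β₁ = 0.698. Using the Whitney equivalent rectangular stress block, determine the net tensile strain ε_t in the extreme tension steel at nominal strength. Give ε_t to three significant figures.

a = A_s f_y/(0.85 f'_c b) = 2.295 in.
β₁ = 0.698, so c = a/β₁ = 2.295/0.698 = 3.288 in.
From the linear strain diagram with ε_cu = 0.003: ε_t = 0.003 (d − c)/c = 0.003 × (22.9 − 3.288)/3.288 = 0.0179.
Since ε_t ≥ 0.005, the section is tension-controlled.

ε_t ≈ 0.0179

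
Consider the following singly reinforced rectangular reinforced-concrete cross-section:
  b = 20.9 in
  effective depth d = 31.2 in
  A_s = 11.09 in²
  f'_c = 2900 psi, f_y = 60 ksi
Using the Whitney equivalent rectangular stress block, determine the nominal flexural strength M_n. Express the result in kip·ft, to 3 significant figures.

M_n ≈ 1370 kip·ft

T = A_s f_y = 11.09 × 60 = 665.4 kips.
a = T/(0.85 f'_c b) = 665.4/(0.85 × 2.9 × 20.9) = 12.916 in.
M_n = T(d − a/2) = 665.4 × (31.2 − 6.458) = 16463.3 kip·in = 16463.3/12 = 1371.94 kip·ft.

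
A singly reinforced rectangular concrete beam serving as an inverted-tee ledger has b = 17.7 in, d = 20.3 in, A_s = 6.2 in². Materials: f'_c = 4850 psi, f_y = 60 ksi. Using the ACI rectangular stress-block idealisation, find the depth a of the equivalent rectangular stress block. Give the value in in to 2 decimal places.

T = A_s f_y = 6.2 × 60 = 372 kips.
a = T/(0.85 f'_c b) = 372/(0.85 × 4.85 × 17.7) = 5.10 in.

a ≈ 5.10 in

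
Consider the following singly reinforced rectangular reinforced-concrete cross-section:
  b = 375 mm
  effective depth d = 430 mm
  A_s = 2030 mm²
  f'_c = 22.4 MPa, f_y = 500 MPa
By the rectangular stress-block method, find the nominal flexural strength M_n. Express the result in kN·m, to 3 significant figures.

M_n ≈ 364 kN·m

T = A_s f_y = 2030 × 500 = 1015000 N = 1015 kN.
From C = T: a = T/(0.85 f'_c b) = 1015000/(0.85 × 22.4 × 375) = 142.16 mm.
M_n = T(d − a/2) = 1015 kN × (430 − 71.08) mm = 364.30 kN·m.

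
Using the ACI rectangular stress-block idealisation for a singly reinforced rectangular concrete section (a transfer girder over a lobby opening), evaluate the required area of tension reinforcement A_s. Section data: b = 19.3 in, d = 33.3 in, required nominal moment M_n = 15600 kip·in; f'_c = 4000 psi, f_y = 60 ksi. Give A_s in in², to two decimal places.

From M_n = 0.85 f'_c a b (d − a/2):
a = d − √(d² − 2M_n/(0.85 f'_c b)) = 33.3 − √(33.3² − 2 × 15600/(0.85 × 4 × 19.3)) = 8.132 in.
A_s = 0.85 f'_c a b / f_y = 0.85 × 4 × 8.132 × 19.3 / 60 = 8.894 in².

A_s ≈ 8.89 in²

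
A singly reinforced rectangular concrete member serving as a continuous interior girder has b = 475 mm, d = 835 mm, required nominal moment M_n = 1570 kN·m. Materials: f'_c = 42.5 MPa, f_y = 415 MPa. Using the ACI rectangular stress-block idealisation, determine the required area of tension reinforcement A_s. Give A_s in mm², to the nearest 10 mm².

A_s ≈ 4870 mm²

With M_n = 0.85 f'_c a b (d − a/2), solve the quadratic for a:
a = d − √(d² − 2M_n/(0.85 f'_c b)) = 835 − √(835² − 2 × 1570×10⁶/(0.85 × 42.5 × 475)) = 117.90 mm.
A_s = 0.85 f'_c a b / f_y = 0.85 × 42.5 × 117.90 × 475 / 415 = 4874.9 mm².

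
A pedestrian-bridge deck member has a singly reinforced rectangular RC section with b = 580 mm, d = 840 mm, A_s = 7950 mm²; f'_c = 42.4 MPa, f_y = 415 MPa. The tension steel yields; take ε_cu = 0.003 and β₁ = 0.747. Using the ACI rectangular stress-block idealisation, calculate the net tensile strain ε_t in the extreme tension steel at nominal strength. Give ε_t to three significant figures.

ε_t ≈ 0.00893

a = A_s f_y/(0.85 f'_c b) = 157.83 mm.
β₁ = 0.747, so c = a/β₁ = 157.83/0.747 = 211.29 mm.
From the linear strain diagram with ε_cu = 0.003: ε_t = 0.003 (d − c)/c = 0.003 × (840 − 211.29)/211.29 = 0.00893.
Since ε_t ≥ 0.005, the section is tension-controlled.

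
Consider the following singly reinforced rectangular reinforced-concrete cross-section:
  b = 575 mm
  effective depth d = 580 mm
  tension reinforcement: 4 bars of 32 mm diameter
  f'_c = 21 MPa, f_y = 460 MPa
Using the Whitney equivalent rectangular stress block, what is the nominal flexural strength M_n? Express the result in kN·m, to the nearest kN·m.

M_n ≈ 751 kN·m

A_s = 4 × 804 = 3216 mm².
T = A_s f_y = 3216 × 460 = 1479360 N = 1479.36 kN.
From C = T: a = T/(0.85 f'_c b) = 1479360/(0.85 × 21 × 575) = 144.13 mm.
M_n = T(d − a/2) = 1479.36 kN × (580 − 72.065) mm = 751.42 kN·m.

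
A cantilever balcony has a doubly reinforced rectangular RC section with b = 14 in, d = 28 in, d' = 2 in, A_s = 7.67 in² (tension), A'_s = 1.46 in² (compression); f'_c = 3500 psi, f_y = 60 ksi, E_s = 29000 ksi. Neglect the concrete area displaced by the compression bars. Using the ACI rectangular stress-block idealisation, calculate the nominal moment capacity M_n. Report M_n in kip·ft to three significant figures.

M_n ≈ 920 kip·ft

Assume both steels yield.
a = (A_s − A'_s) f_y/(0.85 f'_c b) = (7.67 − 1.46) × 60/(0.85 × 3.5 × 14) = 8.946 in.
c = a/β₁ = 8.946/0.85 = 10.525 in; ε'_s = 0.003(c − d')/c = 0.0024 ≥ ε_y = 0.0021, so the compression steel yields.
M_n = (A_s − A'_s) f_y (d − a/2) + A'_s f_y (d − d') = 372.6 × (28 − 4.473) + 87.6 × (28 − 2) = 8766.2 + 2277.6 = 11043.8 kip·in = 11043.8/12 = 920.32 kip·ft.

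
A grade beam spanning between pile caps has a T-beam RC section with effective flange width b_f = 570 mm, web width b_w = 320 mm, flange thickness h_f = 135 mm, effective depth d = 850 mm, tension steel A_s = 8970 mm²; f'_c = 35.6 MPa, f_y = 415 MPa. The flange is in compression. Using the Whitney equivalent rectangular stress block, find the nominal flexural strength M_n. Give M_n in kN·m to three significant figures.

Tension: T = A_s f_y = 8970 × 415 = 3722550 N.
Try a within the flange: a = T/(0.85 f'_c b_f) = 3722550/(0.85 × 35.6 × 570) = 215.82 mm.
a = 215.82 > h_f = 135 mm: the block extends into the web. Split into flange-overhang and web parts.
C_f = 0.85 f'_c (b_f − b_w) h_f = 0.85 × 35.6 × (570 − 320) × 135 = 1021275 N.
Remaining web compression depth: a_w = (T − C_f)/(0.85 f'_c b_w) = (3722550 − 1021275)/(0.85 × 35.6 × 320) = 278.97 mm.
M_n = C_f(d − h_f/2) + (T − C_f)(d − a_w/2) = 1021275 × (850 − 67.5) + 2701275 × (850 − 139.485) = 799.15 + 1919.30 = 2718.45 × 10⁶ N·mm.
M_n = 2718.45 kN·m.

M_n ≈ 2720 kN·m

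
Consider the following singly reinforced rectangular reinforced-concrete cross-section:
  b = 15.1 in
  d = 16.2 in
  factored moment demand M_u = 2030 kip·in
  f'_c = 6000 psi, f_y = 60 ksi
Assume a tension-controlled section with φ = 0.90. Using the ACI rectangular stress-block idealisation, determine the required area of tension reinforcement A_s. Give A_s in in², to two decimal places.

M_n = M_u/φ = 2030/0.90 = 2255.56 kip·in.
From M_n = 0.85 f'_c a b (d − a/2):
a = d − √(d² − 2M_n/(0.85 f'_c b)) = 16.2 − √(16.2² − 2 × 2255.56/(0.85 × 6 × 15.1)) = 1.922 in.
A_s = 0.85 f'_c a b / f_y = 0.85 × 6 × 1.922 × 15.1 / 60 = 2.467 in².

A_s ≈ 2.47 in²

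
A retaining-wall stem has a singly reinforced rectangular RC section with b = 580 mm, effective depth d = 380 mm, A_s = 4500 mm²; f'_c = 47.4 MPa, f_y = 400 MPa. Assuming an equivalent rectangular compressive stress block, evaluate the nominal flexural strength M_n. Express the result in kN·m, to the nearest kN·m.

M_n ≈ 615 kN·m

T = A_s f_y = 4500 × 400 = 1800000 N = 1800 kN.
From C = T: a = T/(0.85 f'_c b) = 1800000/(0.85 × 47.4 × 580) = 77.03 mm.
M_n = T(d − a/2) = 1800 kN × (380 − 38.515) mm = 614.67 kN·m.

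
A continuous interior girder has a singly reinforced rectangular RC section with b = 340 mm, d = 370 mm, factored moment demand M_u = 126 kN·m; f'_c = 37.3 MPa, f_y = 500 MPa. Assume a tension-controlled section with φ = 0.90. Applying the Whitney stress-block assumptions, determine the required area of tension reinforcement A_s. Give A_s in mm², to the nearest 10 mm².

M_n = M_u/φ = 126/0.90 = 140 kN·m.
With M_n = 0.85 f'_c a b (d − a/2), solve the quadratic for a:
a = d − √(d² − 2M_n/(0.85 f'_c b)) = 370 − √(370² − 2 × 140×10⁶/(0.85 × 37.3 × 340)) = 36.95 mm.
A_s = 0.85 f'_c a b / f_y = 0.85 × 37.3 × 36.95 × 340 / 500 = 796.6 mm².

A_s ≈ 800 mm²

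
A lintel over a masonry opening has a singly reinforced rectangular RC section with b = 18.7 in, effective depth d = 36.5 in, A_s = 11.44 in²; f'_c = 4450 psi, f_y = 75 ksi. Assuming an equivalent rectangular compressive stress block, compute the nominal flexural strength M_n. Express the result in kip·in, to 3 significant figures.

T = A_s f_y = 11.44 × 75 = 858 kips.
a = T/(0.85 f'_c b) = 858/(0.85 × 4.45 × 18.7) = 12.130 in.
M_n = T(d − a/2) = 858 × (36.5 − 6.065) = 26113.2 kip·in.

M_n ≈ 26100 kip·in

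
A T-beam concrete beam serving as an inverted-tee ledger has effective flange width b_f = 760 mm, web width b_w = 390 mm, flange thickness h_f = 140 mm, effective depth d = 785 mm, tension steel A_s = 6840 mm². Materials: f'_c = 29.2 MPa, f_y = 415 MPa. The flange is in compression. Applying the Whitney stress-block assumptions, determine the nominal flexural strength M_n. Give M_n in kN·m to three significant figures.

Tension: T = A_s f_y = 6840 × 415 = 2838600 N.
Try a within the flange: a = T/(0.85 f'_c b_f) = 2838600/(0.85 × 29.2 × 760) = 150.48 mm.
a = 150.48 > h_f = 140 mm: the block extends into the web. Split into flange-overhang and web parts.
C_f = 0.85 f'_c (b_f − b_w) h_f = 0.85 × 29.2 × (760 − 390) × 140 = 1285676 N.
Remaining web compression depth: a_w = (T − C_f)/(0.85 f'_c b_w) = (2838600 − 1285676)/(0.85 × 29.2 × 390) = 160.43 mm.
M_n = C_f(d − h_f/2) + (T − C_f)(d − a_w/2) = 1285676 × (785 − 70) + 1552924 × (785 − 80.215) = 919.26 + 1094.48 = 2013.74 × 10⁶ N·mm.
M_n = 2013.74 kN·m.

M_n ≈ 2010 kN·m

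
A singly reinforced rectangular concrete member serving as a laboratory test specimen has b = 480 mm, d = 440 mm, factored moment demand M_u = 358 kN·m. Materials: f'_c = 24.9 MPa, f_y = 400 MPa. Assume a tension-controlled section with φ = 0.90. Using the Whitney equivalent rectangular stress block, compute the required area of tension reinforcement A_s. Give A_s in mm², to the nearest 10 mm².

M_n = M_u/φ = 358/0.90 = 397.778 kN·m.
With M_n = 0.85 f'_c a b (d − a/2), solve the quadratic for a:
a = d − √(d² − 2M_n/(0.85 f'_c b)) = 440 − √(440² − 2 × 397.778×10⁶/(0.85 × 24.9 × 480)) = 100.45 mm.
A_s = 0.85 f'_c a b / f_y = 0.85 × 24.9 × 100.45 × 480 / 400 = 2551.2 mm².

A_s ≈ 2550 mm²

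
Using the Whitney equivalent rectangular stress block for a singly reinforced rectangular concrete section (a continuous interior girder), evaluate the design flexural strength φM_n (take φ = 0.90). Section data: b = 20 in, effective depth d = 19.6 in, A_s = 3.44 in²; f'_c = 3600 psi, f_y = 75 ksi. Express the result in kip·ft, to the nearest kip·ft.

T = A_s f_y = 3.44 × 75 = 258 kips.
a = T/(0.85 f'_c b) = 258/(0.85 × 3.6 × 20) = 4.216 in.
M_n = T(d − a/2) = 258 × (19.6 − 2.108) = 4512.9 kip·in = 4512.9/12 = 376.08 kip·ft.
φM_n = 0.90 × 376.08 = 338.47 kip·ft.

φM_n ≈ 338 kip·ft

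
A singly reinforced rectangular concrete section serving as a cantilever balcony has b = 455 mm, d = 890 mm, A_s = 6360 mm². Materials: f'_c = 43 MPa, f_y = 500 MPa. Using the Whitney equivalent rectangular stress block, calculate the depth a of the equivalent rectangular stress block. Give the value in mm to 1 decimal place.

T = A_s f_y = 6360 × 500 = 3180000 N = 3180 kN.
Setting C = 0.85 f'_c a b equal to T: a = 3180000/(0.85 × 43 × 455) = 191.2 mm.

a ≈ 191.2 mm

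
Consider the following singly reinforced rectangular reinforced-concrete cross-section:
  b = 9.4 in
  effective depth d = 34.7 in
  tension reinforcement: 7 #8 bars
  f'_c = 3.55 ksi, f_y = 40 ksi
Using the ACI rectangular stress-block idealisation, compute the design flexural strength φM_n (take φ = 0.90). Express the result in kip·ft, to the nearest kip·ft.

A_s = 7 × 0.79 = 5.53 in².
T = A_s f_y = 5.53 × 40 = 221.2 kips.
a = T/(0.85 f'_c b) = 221.2/(0.85 × 3.55 × 9.4) = 7.798 in.
M_n = T(d − a/2) = 221.2 × (34.7 − 3.899) = 6813.2 kip·in = 6813.2/12 = 567.77 kip·ft.
φM_n = 0.90 × 567.77 = 510.99 kip·ft.

φM_n ≈ 511 kip·ft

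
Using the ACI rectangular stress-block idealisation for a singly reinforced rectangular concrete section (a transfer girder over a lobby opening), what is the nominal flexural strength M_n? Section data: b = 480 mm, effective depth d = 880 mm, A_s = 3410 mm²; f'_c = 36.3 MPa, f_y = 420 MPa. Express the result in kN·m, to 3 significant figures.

M_n ≈ 1190 kN·m

T = A_s f_y = 3410 × 420 = 1432200 N = 1432.2 kN.
From C = T: a = T/(0.85 f'_c b) = 1432200/(0.85 × 36.3 × 480) = 96.70 mm.
M_n = T(d − a/2) = 1432.2 kN × (880 − 48.35) mm = 1191.09 kN·m.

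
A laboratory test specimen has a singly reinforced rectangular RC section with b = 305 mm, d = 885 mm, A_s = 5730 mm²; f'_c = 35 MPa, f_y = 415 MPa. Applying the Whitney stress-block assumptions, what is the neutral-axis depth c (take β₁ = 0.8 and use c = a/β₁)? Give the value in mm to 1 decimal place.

c ≈ 327.6 mm

T = A_s f_y = 5730 × 415 = 2377950 N = 2377.95 kN.
Setting C = 0.85 f'_c a b equal to T: a = 2377950/(0.85 × 35 × 305) = 262.069 mm.
With β₁ = 0.8, c = a/β₁ = 262.069/0.8 = 327.6 mm.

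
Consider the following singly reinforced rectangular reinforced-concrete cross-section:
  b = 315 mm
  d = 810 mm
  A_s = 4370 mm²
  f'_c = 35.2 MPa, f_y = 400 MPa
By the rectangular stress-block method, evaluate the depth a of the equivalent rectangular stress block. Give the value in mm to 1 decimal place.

T = A_s f_y = 4370 × 400 = 1748000 N = 1748 kN.
Setting C = 0.85 f'_c a b equal to T: a = 1748000/(0.85 × 35.2 × 315) = 185.5 mm.

a ≈ 185.5 mm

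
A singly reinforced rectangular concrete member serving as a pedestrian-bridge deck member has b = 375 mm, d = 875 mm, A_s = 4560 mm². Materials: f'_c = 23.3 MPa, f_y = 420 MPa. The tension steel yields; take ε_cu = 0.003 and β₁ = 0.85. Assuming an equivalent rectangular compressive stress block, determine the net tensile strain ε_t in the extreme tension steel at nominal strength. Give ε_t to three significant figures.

a = A_s f_y/(0.85 f'_c b) = 257.87 mm.
β₁ = 0.85, so c = a/β₁ = 257.87/0.85 = 303.38 mm.
From the linear strain diagram with ε_cu = 0.003: ε_t = 0.003 (d − c)/c = 0.003 × (875 − 303.38)/303.38 = 0.00565.
Since ε_t ≥ 0.005, the section is tension-controlled.

ε_t ≈ 0.00565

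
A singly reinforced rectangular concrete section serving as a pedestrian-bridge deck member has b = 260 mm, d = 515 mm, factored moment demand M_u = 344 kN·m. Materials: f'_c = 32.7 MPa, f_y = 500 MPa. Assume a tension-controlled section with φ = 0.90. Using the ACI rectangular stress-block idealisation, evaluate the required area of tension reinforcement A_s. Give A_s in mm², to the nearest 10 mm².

M_n = M_u/φ = 344/0.90 = 382.222 kN·m.
With M_n = 0.85 f'_c a b (d − a/2), solve the quadratic for a:
a = d − √(d² − 2M_n/(0.85 f'_c b)) = 515 − √(515² − 2 × 382.222×10⁶/(0.85 × 32.7 × 260)) = 115.69 mm.
A_s = 0.85 f'_c a b / f_y = 0.85 × 32.7 × 115.69 × 260 / 500 = 1672.1 mm².

A_s ≈ 1670 mm²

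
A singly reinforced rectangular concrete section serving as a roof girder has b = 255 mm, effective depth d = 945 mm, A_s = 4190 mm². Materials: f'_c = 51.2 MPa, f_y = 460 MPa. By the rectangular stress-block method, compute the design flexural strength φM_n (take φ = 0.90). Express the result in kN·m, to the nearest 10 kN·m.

T = A_s f_y = 4190 × 460 = 1927400 N = 1927.4 kN.
From C = T: a = T/(0.85 f'_c b) = 1927400/(0.85 × 51.2 × 255) = 173.68 mm.
M_n = T(d − a/2) = 1927.4 kN × (945 − 86.84) mm = 1654.02 kN·m.
φM_n = 0.90 × 1654.02 = 1488.62 kN·m.

φM_n ≈ 1490 kN·m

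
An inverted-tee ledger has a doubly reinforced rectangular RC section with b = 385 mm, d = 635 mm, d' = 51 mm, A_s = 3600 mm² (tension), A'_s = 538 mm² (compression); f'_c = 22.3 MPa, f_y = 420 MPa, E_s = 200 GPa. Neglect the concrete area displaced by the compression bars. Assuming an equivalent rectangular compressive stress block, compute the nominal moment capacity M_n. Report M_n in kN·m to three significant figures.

M_n ≈ 835 kN·m

Assume both tension and compression steel yield.
Net tension couple steel: A_s − A'_s = 3062 mm².
a = (A_s − A'_s) f_y / (0.85 f'_c b) = 1286040/(0.85 × 22.3 × 385) = 176.23 mm.
c = a/β₁ = 176.23/0.85 = 207.33 mm; ε'_s = 0.003(c − d')/c = 0.0023 ≥ f_y/E_s = 0.0021, so compression steel does yield.
M_n = (A_s − A'_s) f_y (d − a/2) + A'_s f_y (d − d') = [1286040 × (635 − 88.115) + 225960 × (635 − 51)] × 10⁻⁶ = 703.32 + 131.96 = 835.28 kN·m.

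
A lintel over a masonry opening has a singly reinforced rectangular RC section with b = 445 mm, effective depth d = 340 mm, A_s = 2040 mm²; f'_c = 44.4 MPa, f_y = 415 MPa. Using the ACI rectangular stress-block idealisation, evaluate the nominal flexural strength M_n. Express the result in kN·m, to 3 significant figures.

T = A_s f_y = 2040 × 415 = 846600 N = 846.6 kN.
From C = T: a = T/(0.85 f'_c b) = 846600/(0.85 × 44.4 × 445) = 50.41 mm.
M_n = T(d − a/2) = 846.6 kN × (340 − 25.205) mm = 266.51 kN·m.

M_n ≈ 267 kN·m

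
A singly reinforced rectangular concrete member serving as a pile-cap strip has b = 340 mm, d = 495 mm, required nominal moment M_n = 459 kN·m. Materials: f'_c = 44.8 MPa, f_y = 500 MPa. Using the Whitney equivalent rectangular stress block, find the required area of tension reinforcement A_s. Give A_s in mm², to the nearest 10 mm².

With M_n = 0.85 f'_c a b (d − a/2), solve the quadratic for a:
a = d − √(d² − 2M_n/(0.85 f'_c b)) = 495 − √(495² − 2 × 459×10⁶/(0.85 × 44.8 × 340)) = 77.72 mm.
A_s = 0.85 f'_c a b / f_y = 0.85 × 44.8 × 77.72 × 340 / 500 = 2012.5 mm².

A_s ≈ 2010 mm²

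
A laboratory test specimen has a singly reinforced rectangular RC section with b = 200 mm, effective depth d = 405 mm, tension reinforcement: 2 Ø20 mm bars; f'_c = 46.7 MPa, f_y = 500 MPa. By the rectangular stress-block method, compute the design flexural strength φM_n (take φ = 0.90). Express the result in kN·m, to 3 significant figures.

A_s = 2 × 314 = 628 mm².
T = A_s f_y = 628 × 500 = 314000 N = 314 kN.
From C = T: a = T/(0.85 f'_c b) = 314000/(0.85 × 46.7 × 200) = 39.55 mm.
M_n = T(d − a/2) = 314 kN × (405 − 19.775) mm = 120.96 kN·m.
φM_n = 0.90 × 120.96 = 108.86 kN·m.

φM_n ≈ 109 kN·m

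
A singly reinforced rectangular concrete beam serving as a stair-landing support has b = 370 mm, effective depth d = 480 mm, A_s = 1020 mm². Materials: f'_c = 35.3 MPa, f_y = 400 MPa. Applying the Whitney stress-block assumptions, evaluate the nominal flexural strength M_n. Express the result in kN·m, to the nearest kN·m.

M_n ≈ 188 kN·m

T = A_s f_y = 1020 × 400 = 408000 N = 408 kN.
From C = T: a = T/(0.85 f'_c b) = 408000/(0.85 × 35.3 × 370) = 36.75 mm.
M_n = T(d − a/2) = 408 kN × (480 − 18.375) mm = 188.34 kN·m.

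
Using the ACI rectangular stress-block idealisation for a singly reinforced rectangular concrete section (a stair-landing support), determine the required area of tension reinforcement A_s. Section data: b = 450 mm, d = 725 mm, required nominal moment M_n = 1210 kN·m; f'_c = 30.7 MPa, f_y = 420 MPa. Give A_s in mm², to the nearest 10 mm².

A_s ≈ 4470 mm²

With M_n = 0.85 f'_c a b (d − a/2), solve the quadratic for a:
a = d − √(d² − 2M_n/(0.85 f'_c b)) = 725 − √(725² − 2 × 1210×10⁶/(0.85 × 30.7 × 450)) = 159.72 mm.
A_s = 0.85 f'_c a b / f_y = 0.85 × 30.7 × 159.72 × 450 / 420 = 4465.6 mm².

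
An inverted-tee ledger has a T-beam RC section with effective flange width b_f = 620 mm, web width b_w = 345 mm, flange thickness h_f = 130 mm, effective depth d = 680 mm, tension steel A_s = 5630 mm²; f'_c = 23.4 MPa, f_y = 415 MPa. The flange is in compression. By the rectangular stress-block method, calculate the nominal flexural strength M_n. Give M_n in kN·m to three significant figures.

Tension: T = A_s f_y = 5630 × 415 = 2336450 N.
Try a within the flange: a = T/(0.85 f'_c b_f) = 2336450/(0.85 × 23.4 × 620) = 189.47 mm.
a = 189.47 > h_f = 130 mm: the block extends into the web. Split into flange-overhang and web parts.
C_f = 0.85 f'_c (b_f − b_w) h_f = 0.85 × 23.4 × (620 − 345) × 130 = 711068 N.
Remaining web compression depth: a_w = (T − C_f)/(0.85 f'_c b_w) = (2336450 − 711068)/(0.85 × 23.4 × 345) = 236.87 mm.
M_n = C_f(d − h_f/2) + (T − C_f)(d − a_w/2) = 711068 × (680 − 65) + 1625382 × (680 − 118.435) = 437.31 + 912.76 = 1350.07 × 10⁶ N·mm.
M_n = 1350.07 kN·m.

M_n ≈ 1350 kN·m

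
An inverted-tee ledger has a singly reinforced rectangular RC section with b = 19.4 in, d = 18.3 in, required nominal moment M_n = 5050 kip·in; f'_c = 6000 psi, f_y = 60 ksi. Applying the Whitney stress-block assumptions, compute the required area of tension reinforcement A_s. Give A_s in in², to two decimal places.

A_s ≈ 5.02 in²

From M_n = 0.85 f'_c a b (d − a/2):
a = d − √(d² − 2M_n/(0.85 f'_c b)) = 18.3 − √(18.3² − 2 × 5050/(0.85 × 6 × 19.4)) = 3.042 in.
A_s = 0.85 f'_c a b / f_y = 0.85 × 6 × 3.042 × 19.4 / 60 = 5.016 in².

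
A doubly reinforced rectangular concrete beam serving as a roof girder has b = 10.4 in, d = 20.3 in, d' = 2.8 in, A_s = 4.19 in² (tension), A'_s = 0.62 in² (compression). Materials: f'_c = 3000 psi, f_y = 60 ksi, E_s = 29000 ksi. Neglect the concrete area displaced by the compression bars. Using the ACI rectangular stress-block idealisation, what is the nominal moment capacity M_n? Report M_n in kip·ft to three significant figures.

Assume both steels yield.
a = (A_s − A'_s) f_y/(0.85 f'_c b) = (4.19 − 0.62) × 60/(0.85 × 3 × 10.4) = 8.077 in.
c = a/β₁ = 8.077/0.85 = 9.502 in; ε'_s = 0.003(c − d')/c = 0.0021 ≥ ε_y = 0.0021, so the compression steel yields.
M_n = (A_s − A'_s) f_y (d − a/2) + A'_s f_y (d − d') = 214.2 × (20.3 − 4.0385) + 37.2 × (20.3 − 2.8) = 3483.2 + 651.0 = 4134.2 kip·in = 4134.2/12 = 344.52 kip·ft.

M_n ≈ 345 kip·ft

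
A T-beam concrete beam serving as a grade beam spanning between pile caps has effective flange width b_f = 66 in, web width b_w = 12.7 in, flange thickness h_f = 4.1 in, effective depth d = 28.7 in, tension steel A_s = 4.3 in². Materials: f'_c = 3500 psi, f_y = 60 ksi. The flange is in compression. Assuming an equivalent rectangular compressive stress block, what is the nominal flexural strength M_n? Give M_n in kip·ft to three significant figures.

M_n ≈ 603 kip·ft

Tension: T = A_s f_y = 4.3 × 60 = 258 kips.
Try a within the flange: a = T/(0.85 f'_c b_f) = 258/(0.85 × 3.5 × 66) = 1.314 in.
Since a = 1.314 ≤ h_f = 4.1 in, the stress block lies entirely in the flange; analyse as a rectangular beam of width b_f.
M_n = T(d − a/2) = 258 × (28.7 − 0.657) = 7235.1 kip·in.
M_n = 7235.1/12 = 602.93 kip·ft.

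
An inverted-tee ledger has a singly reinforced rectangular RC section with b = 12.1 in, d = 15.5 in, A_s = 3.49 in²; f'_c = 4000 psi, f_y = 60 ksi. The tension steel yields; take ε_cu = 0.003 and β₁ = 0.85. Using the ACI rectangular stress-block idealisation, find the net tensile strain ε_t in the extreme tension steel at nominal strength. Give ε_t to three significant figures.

ε_t ≈ 0.00477

a = A_s f_y/(0.85 f'_c b) = 5.090 in.
β₁ = 0.85, so c = a/β₁ = 5.090/0.85 = 5.988 in.
From the linear strain diagram with ε_cu = 0.003: ε_t = 0.003 (d − c)/c = 0.003 × (15.5 − 5.988)/5.988 = 0.00477.
ε_t is between 0.004 and 0.005 — transition zone.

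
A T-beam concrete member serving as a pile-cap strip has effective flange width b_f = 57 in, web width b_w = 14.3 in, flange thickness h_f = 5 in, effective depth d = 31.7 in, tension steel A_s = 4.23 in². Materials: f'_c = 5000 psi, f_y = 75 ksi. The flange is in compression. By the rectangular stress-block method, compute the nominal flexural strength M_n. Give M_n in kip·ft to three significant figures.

Tension: T = A_s f_y = 4.23 × 75 = 317.25 kips.
Try a within the flange: a = T/(0.85 f'_c b_f) = 317.25/(0.85 × 5 × 57) = 1.310 in.
Since a = 1.310 ≤ h_f = 5 in, the stress block lies entirely in the flange; analyse as a rectangular beam of width b_f.
M_n = T(d − a/2) = 317.25 × (31.7 − 0.655) = 9849.0 kip·in.
M_n = 9849.0/12 = 820.75 kip·ft.

M_n ≈ 821 kip·ft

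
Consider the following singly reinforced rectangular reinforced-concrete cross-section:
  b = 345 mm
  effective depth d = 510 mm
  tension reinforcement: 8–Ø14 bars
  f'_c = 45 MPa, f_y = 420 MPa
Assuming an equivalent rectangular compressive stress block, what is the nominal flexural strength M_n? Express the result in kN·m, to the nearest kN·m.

A_s = 8 × 154 = 1232 mm².
T = A_s f_y = 1232 × 420 = 517440 N = 517.44 kN.
From C = T: a = T/(0.85 f'_c b) = 517440/(0.85 × 45 × 345) = 39.21 mm.
M_n = T(d − a/2) = 517.44 kN × (510 − 19.605) mm = 253.75 kN·m.

M_n ≈ 254 kN·m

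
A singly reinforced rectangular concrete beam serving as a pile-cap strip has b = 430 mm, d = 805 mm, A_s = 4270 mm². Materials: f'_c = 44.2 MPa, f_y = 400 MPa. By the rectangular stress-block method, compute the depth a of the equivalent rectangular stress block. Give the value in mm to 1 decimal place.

a ≈ 105.7 mm

T = A_s f_y = 4270 × 400 = 1708000 N = 1708 kN.
Setting C = 0.85 f'_c a b equal to T: a = 1708000/(0.85 × 44.2 × 430) = 105.7 mm.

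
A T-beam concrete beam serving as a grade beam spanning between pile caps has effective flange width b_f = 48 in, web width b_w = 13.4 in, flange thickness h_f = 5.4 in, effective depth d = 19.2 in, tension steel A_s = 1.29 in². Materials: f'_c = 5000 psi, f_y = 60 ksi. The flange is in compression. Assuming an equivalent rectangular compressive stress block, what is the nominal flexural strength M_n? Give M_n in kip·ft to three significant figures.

Tension: T = A_s f_y = 1.29 × 60 = 77.4 kips.
Try a within the flange: a = T/(0.85 f'_c b_f) = 77.4/(0.85 × 5 × 48) = 0.379 in.
Since a = 0.379 ≤ h_f = 5.4 in, the stress block lies entirely in the flange; analyse as a rectangular beam of width b_f.
M_n = T(d − a/2) = 77.4 × (19.2 − 0.1895) = 1471.4 kip·in.
M_n = 1471.4/12 = 122.62 kip·ft.

M_n ≈ 123 kip·ft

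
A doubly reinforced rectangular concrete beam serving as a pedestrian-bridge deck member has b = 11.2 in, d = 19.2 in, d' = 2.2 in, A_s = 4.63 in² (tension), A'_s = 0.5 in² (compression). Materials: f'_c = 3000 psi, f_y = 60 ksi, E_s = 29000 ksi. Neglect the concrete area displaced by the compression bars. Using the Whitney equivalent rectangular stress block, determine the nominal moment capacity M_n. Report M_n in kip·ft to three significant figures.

M_n ≈ 349 kip·ft

Assume both steels yield.
a = (A_s − A'_s) f_y/(0.85 f'_c b) = (4.63 − 0.5) × 60/(0.85 × 3 × 11.2) = 8.676 in.
c = a/β₁ = 8.676/0.85 = 10.207 in; ε'_s = 0.003(c − d')/c = 0.0024 ≥ ε_y = 0.0021, so the compression steel yields.
M_n = (A_s − A'_s) f_y (d − a/2) + A'_s f_y (d − d') = 247.8 × (19.2 − 4.338) + 30 × (19.2 − 2.2) = 3682.8 + 510.0 = 4192.8 kip·in = 4192.8/12 = 349.40 kip·ft.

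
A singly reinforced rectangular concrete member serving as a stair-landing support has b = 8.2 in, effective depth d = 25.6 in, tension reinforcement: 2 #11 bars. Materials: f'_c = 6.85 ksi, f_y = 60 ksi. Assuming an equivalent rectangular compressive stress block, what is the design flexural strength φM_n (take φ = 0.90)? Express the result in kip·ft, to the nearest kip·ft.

A_s = 2 × 1.56 = 3.12 in².
T = A_s f_y = 3.12 × 60 = 187.2 kips.
a = T/(0.85 f'_c b) = 187.2/(0.85 × 6.85 × 8.2) = 3.921 in.
M_n = T(d − a/2) = 187.2 × (25.6 − 1.9605) = 4425.3 kip·in = 4425.3/12 = 368.78 kip·ft.
φM_n = 0.90 × 368.78 = 331.90 kip·ft.

φM_n ≈ 332 kip·ft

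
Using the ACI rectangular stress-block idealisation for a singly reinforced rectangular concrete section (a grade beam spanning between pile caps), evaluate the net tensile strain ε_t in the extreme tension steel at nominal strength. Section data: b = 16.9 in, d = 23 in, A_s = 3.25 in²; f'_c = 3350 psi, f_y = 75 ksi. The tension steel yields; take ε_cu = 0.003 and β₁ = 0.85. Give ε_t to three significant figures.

ε_t ≈ 0.00858

a = A_s f_y/(0.85 f'_c b) = 5.065 in.
β₁ = 0.85, so c = a/β₁ = 5.065/0.85 = 5.959 in.
From the linear strain diagram with ε_cu = 0.003: ε_t = 0.003 (d − c)/c = 0.003 × (23 − 5.959)/5.959 = 0.00858.
Since ε_t ≥ 0.005, the section is tension-controlled.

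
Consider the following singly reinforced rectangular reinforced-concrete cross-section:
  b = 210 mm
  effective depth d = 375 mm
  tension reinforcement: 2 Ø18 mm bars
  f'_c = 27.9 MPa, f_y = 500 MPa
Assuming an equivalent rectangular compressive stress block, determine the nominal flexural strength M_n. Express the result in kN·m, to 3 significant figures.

M_n ≈ 88.8 kN·m

A_s = 2 × 254 = 508 mm².
T = A_s f_y = 508 × 500 = 254000 N = 254 kN.
From C = T: a = T/(0.85 f'_c b) = 254000/(0.85 × 27.9 × 210) = 51.00 mm.
M_n = T(d − a/2) = 254 kN × (375 − 25.5) mm = 88.77 kN·m.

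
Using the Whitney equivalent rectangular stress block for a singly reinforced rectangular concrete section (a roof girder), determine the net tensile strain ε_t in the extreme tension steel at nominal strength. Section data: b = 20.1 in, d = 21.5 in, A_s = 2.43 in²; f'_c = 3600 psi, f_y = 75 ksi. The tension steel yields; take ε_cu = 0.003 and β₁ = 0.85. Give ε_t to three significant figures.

ε_t ≈ 0.0155

a = A_s f_y/(0.85 f'_c b) = 2.963 in.
β₁ = 0.85, so c = a/β₁ = 2.963/0.85 = 3.486 in.
From the linear strain diagram with ε_cu = 0.003: ε_t = 0.003 (d − c)/c = 0.003 × (21.5 − 3.486)/3.486 = 0.0155.
Since ε_t ≥ 0.005, the section is tension-controlled.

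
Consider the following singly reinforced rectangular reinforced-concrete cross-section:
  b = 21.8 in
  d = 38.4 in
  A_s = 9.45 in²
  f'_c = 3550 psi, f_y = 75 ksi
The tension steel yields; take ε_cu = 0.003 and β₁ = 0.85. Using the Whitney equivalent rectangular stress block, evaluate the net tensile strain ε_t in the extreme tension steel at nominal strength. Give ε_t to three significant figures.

a = A_s f_y/(0.85 f'_c b) = 10.774 in.
β₁ = 0.85, so c = a/β₁ = 10.774/0.85 = 12.675 in.
From the linear strain diagram with ε_cu = 0.003: ε_t = 0.003 (d − c)/c = 0.003 × (38.4 − 12.675)/12.675 = 0.00609.
Since ε_t ≥ 0.005, the section is tension-controlled.

ε_t ≈ 0.00609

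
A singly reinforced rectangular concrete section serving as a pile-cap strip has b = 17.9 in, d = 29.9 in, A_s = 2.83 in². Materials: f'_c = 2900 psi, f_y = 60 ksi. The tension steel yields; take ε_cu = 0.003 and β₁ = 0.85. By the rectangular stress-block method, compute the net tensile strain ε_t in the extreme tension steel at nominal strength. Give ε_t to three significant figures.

a = A_s f_y/(0.85 f'_c b) = 3.848 in.
β₁ = 0.85, so c = a/β₁ = 3.848/0.85 = 4.527 in.
From the linear strain diagram with ε_cu = 0.003: ε_t = 0.003 (d − c)/c = 0.003 × (29.9 − 4.527)/4.527 = 0.0168.
Since ε_t ≥ 0.005, the section is tension-controlled.

ε_t ≈ 0.0168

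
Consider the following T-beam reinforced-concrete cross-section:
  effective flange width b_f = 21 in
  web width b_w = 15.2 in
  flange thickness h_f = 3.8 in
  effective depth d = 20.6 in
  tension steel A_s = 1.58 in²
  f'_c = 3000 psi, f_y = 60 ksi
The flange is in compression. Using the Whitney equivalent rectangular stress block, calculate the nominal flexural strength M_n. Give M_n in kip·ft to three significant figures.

M_n ≈ 156 kip·ft

Tension: T = A_s f_y = 1.58 × 60 = 94.8 kips.
Try a within the flange: a = T/(0.85 f'_c b_f) = 94.8/(0.85 × 3 × 21) = 1.770 in.
Since a = 1.770 ≤ h_f = 3.8 in, the stress block lies entirely in the flange; analyse as a rectangular beam of width b_f.
M_n = T(d − a/2) = 94.8 × (20.6 − 0.885) = 1869.0 kip·in.
M_n = 1869.0/12 = 155.75 kip·ft.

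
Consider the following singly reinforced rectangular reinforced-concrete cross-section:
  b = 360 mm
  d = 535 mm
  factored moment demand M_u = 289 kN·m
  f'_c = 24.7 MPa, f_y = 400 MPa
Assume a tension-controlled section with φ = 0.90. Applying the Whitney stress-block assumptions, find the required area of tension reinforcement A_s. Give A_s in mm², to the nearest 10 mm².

M_n = M_u/φ = 289/0.90 = 321.111 kN·m.
With M_n = 0.85 f'_c a b (d − a/2), solve the quadratic for a:
a = d − √(d² − 2M_n/(0.85 f'_c b)) = 535 − √(535² − 2 × 321.111×10⁶/(0.85 × 24.7 × 360)) = 86.39 mm.
A_s = 0.85 f'_c a b / f_y = 0.85 × 24.7 × 86.39 × 360 / 400 = 1632.4 mm².

A_s ≈ 1630 mm²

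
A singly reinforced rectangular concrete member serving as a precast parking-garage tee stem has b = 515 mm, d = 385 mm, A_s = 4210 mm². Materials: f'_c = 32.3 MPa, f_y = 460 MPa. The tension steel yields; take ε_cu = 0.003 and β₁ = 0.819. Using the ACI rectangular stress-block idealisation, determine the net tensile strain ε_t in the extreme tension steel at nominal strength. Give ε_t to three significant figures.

ε_t ≈ 0.00391

a = A_s f_y/(0.85 f'_c b) = 136.97 mm.
β₁ = 0.819, so c = a/β₁ = 136.97/0.819 = 167.24 mm.
From the linear strain diagram with ε_cu = 0.003: ε_t = 0.003 (d − c)/c = 0.003 × (385 − 167.24)/167.24 = 0.00391.
ε_t < 0.004 — the section is over-reinforced for flexure under ACI limits.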